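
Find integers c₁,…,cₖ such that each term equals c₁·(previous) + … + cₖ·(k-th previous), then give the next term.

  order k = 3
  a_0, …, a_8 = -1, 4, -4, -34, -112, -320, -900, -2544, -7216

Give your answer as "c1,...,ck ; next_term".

4,-4,2 ; -20488

  a_3 = 4·-4 + -4·4 + 2·-1 = -34
  a_4 = 4·-34 + -4·-4 + 2·4 = -112
  a_5 = 4·-112 + -4·-34 + 2·-4 = -320
  a_6 = 4·-320 + -4·-112 + 2·-34 = -900
  a_7 = 4·-900 + -4·-320 + 2·-112 = -2544
  a_8 = 4·-2544 + -4·-900 + 2·-320 = -7216
  a_9 = 4·-7216 + -4·-2544 + 2·-900 = -20488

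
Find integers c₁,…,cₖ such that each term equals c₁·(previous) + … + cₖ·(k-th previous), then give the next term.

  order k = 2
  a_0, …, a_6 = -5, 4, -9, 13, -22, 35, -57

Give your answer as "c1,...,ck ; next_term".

-1,1 ; 92

  a_2 = -1·4 + 1·-5 = -9
  a_3 = -1·-9 + 1·4 = 13
  a_4 = -1·13 + 1·-9 = -22
  a_5 = -1·-22 + 1·13 = 35
  a_6 = -1·35 + 1·-22 = -57
  a_7 = -1·-57 + 1·35 = 92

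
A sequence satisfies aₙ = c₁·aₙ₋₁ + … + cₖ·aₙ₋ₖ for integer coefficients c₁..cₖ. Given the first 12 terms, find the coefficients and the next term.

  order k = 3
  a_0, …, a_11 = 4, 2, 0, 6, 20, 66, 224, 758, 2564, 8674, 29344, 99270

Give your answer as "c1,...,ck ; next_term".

  a_3 = 3·0 + 1·2 + 1·4 = 6
  a_4 = 3·6 + 1·0 + 1·2 = 20
  a_5 = 3·20 + 1·6 + 1·0 = 66
  a_6 = 3·66 + 1·20 + 1·6 = 224
  a_7 = 3·224 + 1·66 + 1·20 = 758
  a_8 = 3·758 + 1·224 + 1·66 = 2564
  a_9 = 3·2564 + 1·758 + 1·224 = 8674
  a_10 = 3·8674 + 1·2564 + 1·758 = 29344
  a_11 = 3·29344 + 1·8674 + 1·2564 = 99270
  a_12 = 3·99270 + 1·29344 + 1·8674 = 335828

3,1,1 ; 335828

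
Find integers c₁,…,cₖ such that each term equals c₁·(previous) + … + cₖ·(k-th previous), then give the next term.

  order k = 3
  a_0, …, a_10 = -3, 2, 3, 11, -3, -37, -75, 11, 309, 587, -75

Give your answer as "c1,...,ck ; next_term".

1,-2,-4 ; -2485

  a_3 = 1·3 + -2·2 + -4·-3 = 11
  a_4 = 1·11 + -2·3 + -4·2 = -3
  a_5 = 1·-3 + -2·11 + -4·3 = -37
  a_6 = 1·-37 + -2·-3 + -4·11 = -75
  a_7 = 1·-75 + -2·-37 + -4·-3 = 11
  a_8 = 1·11 + -2·-75 + -4·-37 = 309
  a_9 = 1·309 + -2·11 + -4·-75 = 587
  a_10 = 1·587 + -2·309 + -4·11 = -75
  a_11 = 1·-75 + -2·587 + -4·309 = -2485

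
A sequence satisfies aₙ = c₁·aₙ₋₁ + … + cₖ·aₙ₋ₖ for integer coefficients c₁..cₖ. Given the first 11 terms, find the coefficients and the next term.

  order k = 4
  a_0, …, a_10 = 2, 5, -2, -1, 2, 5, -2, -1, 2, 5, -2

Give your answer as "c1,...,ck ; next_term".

  a_4 = 0·-1 + 0·-2 + 0·5 + 1·2 = 2
  a_5 = 0·2 + 0·-1 + 0·-2 + 1·5 = 5
  a_6 = 0·5 + 0·2 + 0·-1 + 1·-2 = -2
  a_7 = 0·-2 + 0·5 + 0·2 + 1·-1 = -1
  a_8 = 0·-1 + 0·-2 + 0·5 + 1·2 = 2
  a_9 = 0·2 + 0·-1 + 0·-2 + 1·5 = 5
  a_10 = 0·5 + 0·2 + 0·-1 + 1·-2 = -2
  a_11 = 0·-2 + 0·5 + 0·2 + 1·-1 = -1

0,0,0,1 ; -1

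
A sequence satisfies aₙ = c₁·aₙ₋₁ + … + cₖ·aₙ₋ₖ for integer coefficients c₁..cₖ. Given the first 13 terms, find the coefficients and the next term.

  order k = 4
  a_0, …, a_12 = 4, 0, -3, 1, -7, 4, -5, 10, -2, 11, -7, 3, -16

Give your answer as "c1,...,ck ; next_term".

0,1,-1,-1 ; -1

  a_4 = 0·1 + 1·-3 + -1·0 + -1·4 = -7
  a_5 = 0·-7 + 1·1 + -1·-3 + -1·0 = 4
  a_6 = 0·4 + 1·-7 + -1·1 + -1·-3 = -5
  a_7 = 0·-5 + 1·4 + -1·-7 + -1·1 = 10
  a_8 = 0·10 + 1·-5 + -1·4 + -1·-7 = -2
  a_9 = 0·-2 + 1·10 + -1·-5 + -1·4 = 11
  a_10 = 0·11 + 1·-2 + -1·10 + -1·-5 = -7
  a_11 = 0·-7 + 1·11 + -1·-2 + -1·10 = 3
  a_12 = 0·3 + 1·-7 + -1·11 + -1·-2 = -16
  a_13 = 0·-16 + 1·3 + -1·-7 + -1·11 = -1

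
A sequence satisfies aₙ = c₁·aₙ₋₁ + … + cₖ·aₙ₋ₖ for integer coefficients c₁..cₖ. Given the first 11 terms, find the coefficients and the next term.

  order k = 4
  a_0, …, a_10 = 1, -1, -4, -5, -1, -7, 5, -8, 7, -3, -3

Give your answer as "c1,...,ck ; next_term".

  a_4 = -1·-5 + 1·-4 + 1·-1 + -1·1 = -1
  a_5 = -1·-1 + 1·-5 + 1·-4 + -1·-1 = -7
  a_6 = -1·-7 + 1·-1 + 1·-5 + -1·-4 = 5
  a_7 = -1·5 + 1·-7 + 1·-1 + -1·-5 = -8
  a_8 = -1·-8 + 1·5 + 1·-7 + -1·-1 = 7
  a_9 = -1·7 + 1·-8 + 1·5 + -1·-7 = -3
  a_10 = -1·-3 + 1·7 + 1·-8 + -1·5 = -3
  a_11 = -1·-3 + 1·-3 + 1·7 + -1·-8 = 15

-1,1,1,-1 ; 15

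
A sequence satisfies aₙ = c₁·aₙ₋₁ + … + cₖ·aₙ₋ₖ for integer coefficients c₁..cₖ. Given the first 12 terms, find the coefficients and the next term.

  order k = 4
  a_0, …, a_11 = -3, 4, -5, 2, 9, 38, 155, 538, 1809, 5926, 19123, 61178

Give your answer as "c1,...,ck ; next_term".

  a_4 = 4·2 + -1·-5 + -4·4 + -4·-3 = 9
  a_5 = 4·9 + -1·2 + -4·-5 + -4·4 = 38
  a_6 = 4·38 + -1·9 + -4·2 + -4·-5 = 155
  a_7 = 4·155 + -1·38 + -4·9 + -4·2 = 538
  a_8 = 4·538 + -1·155 + -4·38 + -4·9 = 1809
  a_9 = 4·1809 + -1·538 + -4·155 + -4·38 = 5926
  a_10 = 4·5926 + -1·1809 + -4·538 + -4·155 = 19123
  a_11 = 4·19123 + -1·5926 + -4·1809 + -4·538 = 61178
  a_12 = 4·61178 + -1·19123 + -4·5926 + -4·1809 = 194649

4,-1,-4,-4 ; 194649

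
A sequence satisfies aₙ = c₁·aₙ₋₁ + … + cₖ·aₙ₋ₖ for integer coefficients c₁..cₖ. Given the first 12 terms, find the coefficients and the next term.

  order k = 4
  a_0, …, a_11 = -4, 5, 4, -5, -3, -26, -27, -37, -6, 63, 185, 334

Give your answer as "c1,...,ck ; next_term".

  a_4 = 1·-5 + 1·4 + -2·5 + -2·-4 = -3
  a_5 = 1·-3 + 1·-5 + -2·4 + -2·5 = -26
  a_6 = 1·-26 + 1·-3 + -2·-5 + -2·4 = -27
  a_7 = 1·-27 + 1·-26 + -2·-3 + -2·-5 = -37
  a_8 = 1·-37 + 1·-27 + -2·-26 + -2·-3 = -6
  a_9 = 1·-6 + 1·-37 + -2·-27 + -2·-26 = 63
  a_10 = 1·63 + 1·-6 + -2·-37 + -2·-27 = 185
  a_11 = 1·185 + 1·63 + -2·-6 + -2·-37 = 334
  a_12 = 1·334 + 1·185 + -2·63 + -2·-6 = 405

1,1,-2,-2 ; 405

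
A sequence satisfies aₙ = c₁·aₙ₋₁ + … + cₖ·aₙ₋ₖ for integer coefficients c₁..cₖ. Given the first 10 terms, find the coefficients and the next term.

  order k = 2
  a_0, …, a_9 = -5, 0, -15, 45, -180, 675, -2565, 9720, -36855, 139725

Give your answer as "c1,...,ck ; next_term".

  a_2 = -3·0 + 3·-5 = -15
  a_3 = -3·-15 + 3·0 = 45
  a_4 = -3·45 + 3·-15 = -180
  a_5 = -3·-180 + 3·45 = 675
  a_6 = -3·675 + 3·-180 = -2565
  a_7 = -3·-2565 + 3·675 = 9720
  a_8 = -3·9720 + 3·-2565 = -36855
  a_9 = -3·-36855 + 3·9720 = 139725
  a_10 = -3·139725 + 3·-36855 = -529740

-3,3 ; -529740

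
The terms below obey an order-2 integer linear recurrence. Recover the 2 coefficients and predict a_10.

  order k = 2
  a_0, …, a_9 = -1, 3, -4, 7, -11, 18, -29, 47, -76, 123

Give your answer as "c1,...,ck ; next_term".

-1,1 ; -199

  a_2 = -1·3 + 1·-1 = -4
  a_3 = -1·-4 + 1·3 = 7
  a_4 = -1·7 + 1·-4 = -11
  a_5 = -1·-11 + 1·7 = 18
  a_6 = -1·18 + 1·-11 = -29
  a_7 = -1·-29 + 1·18 = 47
  a_8 = -1·47 + 1·-29 = -76
  a_9 = -1·-76 + 1·47 = 123
  a_10 = -1·123 + 1·-76 = -199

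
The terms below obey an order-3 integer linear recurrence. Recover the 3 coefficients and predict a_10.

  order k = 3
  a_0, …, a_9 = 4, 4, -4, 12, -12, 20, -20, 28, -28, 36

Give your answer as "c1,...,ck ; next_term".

  a_3 = -1·-4 + 1·4 + 1·4 = 12
  a_4 = -1·12 + 1·-4 + 1·4 = -12
  a_5 = -1·-12 + 1·12 + 1·-4 = 20
  a_6 = -1·20 + 1·-12 + 1·12 = -20
  a_7 = -1·-20 + 1·20 + 1·-12 = 28
  a_8 = -1·28 + 1·-20 + 1·20 = -28
  a_9 = -1·-28 + 1·28 + 1·-20 = 36
  a_10 = -1·36 + 1·-28 + 1·28 = -36

-1,1,1 ; -36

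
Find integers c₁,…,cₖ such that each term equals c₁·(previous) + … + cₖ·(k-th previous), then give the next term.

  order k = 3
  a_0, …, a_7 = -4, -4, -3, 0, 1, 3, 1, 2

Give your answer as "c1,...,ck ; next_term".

  a_3 = 0·-3 + 1·-4 + -1·-4 = 0
  a_4 = 0·0 + 1·-3 + -1·-4 = 1
  a_5 = 0·1 + 1·0 + -1·-3 = 3
  a_6 = 0·3 + 1·1 + -1·0 = 1
  a_7 = 0·1 + 1·3 + -1·1 = 2
  a_8 = 0·2 + 1·1 + -1·3 = -2

0,1,-1 ; -2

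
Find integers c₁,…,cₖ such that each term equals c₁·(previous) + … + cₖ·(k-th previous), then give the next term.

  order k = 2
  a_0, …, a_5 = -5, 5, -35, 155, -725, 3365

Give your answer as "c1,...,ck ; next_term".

-4,3 ; -15635

  a_2 = -4·5 + 3·-5 = -35
  a_3 = -4·-35 + 3·5 = 155
  a_4 = -4·155 + 3·-35 = -725
  a_5 = -4·-725 + 3·155 = 3365
  a_6 = -4·3365 + 3·-725 = -15635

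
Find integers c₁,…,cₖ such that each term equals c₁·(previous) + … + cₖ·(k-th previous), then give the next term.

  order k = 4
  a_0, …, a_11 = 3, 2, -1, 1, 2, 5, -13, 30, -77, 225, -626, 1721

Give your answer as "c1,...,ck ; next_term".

-2,1,-2,3 ; -4749

  a_4 = -2·1 + 1·-1 + -2·2 + 3·3 = 2
  a_5 = -2·2 + 1·1 + -2·-1 + 3·2 = 5
  a_6 = -2·5 + 1·2 + -2·1 + 3·-1 = -13
  a_7 = -2·-13 + 1·5 + -2·2 + 3·1 = 30
  a_8 = -2·30 + 1·-13 + -2·5 + 3·2 = -77
  a_9 = -2·-77 + 1·30 + -2·-13 + 3·5 = 225
  a_10 = -2·225 + 1·-77 + -2·30 + 3·-13 = -626
  a_11 = -2·-626 + 1·225 + -2·-77 + 3·30 = 1721
  a_12 = -2·1721 + 1·-626 + -2·225 + 3·-77 = -4749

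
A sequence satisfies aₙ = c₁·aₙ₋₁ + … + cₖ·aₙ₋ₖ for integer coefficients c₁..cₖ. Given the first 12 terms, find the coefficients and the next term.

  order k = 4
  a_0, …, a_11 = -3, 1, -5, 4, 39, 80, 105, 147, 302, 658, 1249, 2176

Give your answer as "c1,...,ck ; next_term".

  a_4 = 3·4 + -4·-5 + 4·1 + -1·-3 = 39
  a_5 = 3·39 + -4·4 + 4·-5 + -1·1 = 80
  a_6 = 3·80 + -4·39 + 4·4 + -1·-5 = 105
  a_7 = 3·105 + -4·80 + 4·39 + -1·4 = 147
  a_8 = 3·147 + -4·105 + 4·80 + -1·39 = 302
  a_9 = 3·302 + -4·147 + 4·105 + -1·80 = 658
  a_10 = 3·658 + -4·302 + 4·147 + -1·105 = 1249
  a_11 = 3·1249 + -4·658 + 4·302 + -1·147 = 2176
  a_12 = 3·2176 + -4·1249 + 4·658 + -1·302 = 3862

3,-4,4,-1 ; 3862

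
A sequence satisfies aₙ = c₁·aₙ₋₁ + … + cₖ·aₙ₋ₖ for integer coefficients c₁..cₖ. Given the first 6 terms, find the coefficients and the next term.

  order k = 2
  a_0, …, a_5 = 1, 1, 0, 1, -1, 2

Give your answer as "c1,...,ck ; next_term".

-1,1 ; -3

  a_2 = -1·1 + 1·1 = 0
  a_3 = -1·0 + 1·1 = 1
  a_4 = -1·1 + 1·0 = -1
  a_5 = -1·-1 + 1·1 = 2
  a_6 = -1·2 + 1·-1 = -3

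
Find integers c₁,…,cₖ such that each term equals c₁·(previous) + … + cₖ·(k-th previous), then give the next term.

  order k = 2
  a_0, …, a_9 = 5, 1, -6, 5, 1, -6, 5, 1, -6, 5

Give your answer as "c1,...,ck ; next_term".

-1,-1 ; 1

  a_2 = -1·1 + -1·5 = -6
  a_3 = -1·-6 + -1·1 = 5
  a_4 = -1·5 + -1·-6 = 1
  a_5 = -1·1 + -1·5 = -6
  a_6 = -1·-6 + -1·1 = 5
  a_7 = -1·5 + -1·-6 = 1
  a_8 = -1·1 + -1·5 = -6
  a_9 = -1·-6 + -1·1 = 5
  a_10 = -1·5 + -1·-6 = 1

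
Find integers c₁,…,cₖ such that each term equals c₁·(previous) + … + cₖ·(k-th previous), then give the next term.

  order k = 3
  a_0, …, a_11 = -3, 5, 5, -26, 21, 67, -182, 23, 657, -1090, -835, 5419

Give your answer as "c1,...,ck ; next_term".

-1,-3,2 ; -5094

  a_3 = -1·5 + -3·5 + 2·-3 = -26
  a_4 = -1·-26 + -3·5 + 2·5 = 21
  a_5 = -1·21 + -3·-26 + 2·5 = 67
  a_6 = -1·67 + -3·21 + 2·-26 = -182
  a_7 = -1·-182 + -3·67 + 2·21 = 23
  a_8 = -1·23 + -3·-182 + 2·67 = 657
  a_9 = -1·657 + -3·23 + 2·-182 = -1090
  a_10 = -1·-1090 + -3·657 + 2·23 = -835
  a_11 = -1·-835 + -3·-1090 + 2·657 = 5419
  a_12 = -1·5419 + -3·-835 + 2·-1090 = -5094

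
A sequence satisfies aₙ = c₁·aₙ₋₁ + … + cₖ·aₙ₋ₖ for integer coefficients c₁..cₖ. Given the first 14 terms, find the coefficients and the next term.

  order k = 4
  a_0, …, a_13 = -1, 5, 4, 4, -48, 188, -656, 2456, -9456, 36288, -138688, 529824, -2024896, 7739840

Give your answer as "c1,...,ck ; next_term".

  a_4 = -4·4 + -2·4 + -4·5 + 4·-1 = -48
  a_5 = -4·-48 + -2·4 + -4·4 + 4·5 = 188
  a_6 = -4·188 + -2·-48 + -4·4 + 4·4 = -656
  a_7 = -4·-656 + -2·188 + -4·-48 + 4·4 = 2456
  a_8 = -4·2456 + -2·-656 + -4·188 + 4·-48 = -9456
  a_9 = -4·-9456 + -2·2456 + -4·-656 + 4·188 = 36288
  a_10 = -4·36288 + -2·-9456 + -4·2456 + 4·-656 = -138688
  a_11 = -4·-138688 + -2·36288 + -4·-9456 + 4·2456 = 529824
  a_12 = -4·529824 + -2·-138688 + -4·36288 + 4·-9456 = -2024896
  a_13 = -4·-2024896 + -2·529824 + -4·-138688 + 4·36288 = 7739840
  a_14 = -4·7739840 + -2·-2024896 + -4·529824 + 4·-138688 = -29583616

-4,-2,-4,4 ; -29583616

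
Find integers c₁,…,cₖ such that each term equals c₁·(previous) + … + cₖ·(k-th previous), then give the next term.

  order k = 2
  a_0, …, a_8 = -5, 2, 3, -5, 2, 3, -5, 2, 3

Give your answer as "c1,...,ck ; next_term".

  a_2 = -1·2 + -1·-5 = 3
  a_3 = -1·3 + -1·2 = -5
  a_4 = -1·-5 + -1·3 = 2
  a_5 = -1·2 + -1·-5 = 3
  a_6 = -1·3 + -1·2 = -5
  a_7 = -1·-5 + -1·3 = 2
  a_8 = -1·2 + -1·-5 = 3
  a_9 = -1·3 + -1·2 = -5

-1,-1 ; -5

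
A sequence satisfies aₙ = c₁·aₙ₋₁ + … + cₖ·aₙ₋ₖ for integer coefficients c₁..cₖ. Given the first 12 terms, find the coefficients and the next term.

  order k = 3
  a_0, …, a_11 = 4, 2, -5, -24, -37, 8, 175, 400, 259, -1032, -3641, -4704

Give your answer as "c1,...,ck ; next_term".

2,-3,-2 ; 3579

  a_3 = 2·-5 + -3·2 + -2·4 = -24
  a_4 = 2·-24 + -3·-5 + -2·2 = -37
  a_5 = 2·-37 + -3·-24 + -2·-5 = 8
  a_6 = 2·8 + -3·-37 + -2·-24 = 175
  a_7 = 2·175 + -3·8 + -2·-37 = 400
  a_8 = 2·400 + -3·175 + -2·8 = 259
  a_9 = 2·259 + -3·400 + -2·175 = -1032
  a_10 = 2·-1032 + -3·259 + -2·400 = -3641
  a_11 = 2·-3641 + -3·-1032 + -2·259 = -4704
  a_12 = 2·-4704 + -3·-3641 + -2·-1032 = 3579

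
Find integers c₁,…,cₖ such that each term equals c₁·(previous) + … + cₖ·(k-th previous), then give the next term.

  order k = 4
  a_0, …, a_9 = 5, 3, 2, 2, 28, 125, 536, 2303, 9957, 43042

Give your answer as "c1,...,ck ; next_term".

  a_4 = 4·2 + 1·2 + 1·3 + 3·5 = 28
  a_5 = 4·28 + 1·2 + 1·2 + 3·3 = 125
  a_6 = 4·125 + 1·28 + 1·2 + 3·2 = 536
  a_7 = 4·536 + 1·125 + 1·28 + 3·2 = 2303
  a_8 = 4·2303 + 1·536 + 1·125 + 3·28 = 9957
  a_9 = 4·9957 + 1·2303 + 1·536 + 3·125 = 43042
  a_10 = 4·43042 + 1·9957 + 1·2303 + 3·536 = 186036

4,1,1,3 ; 186036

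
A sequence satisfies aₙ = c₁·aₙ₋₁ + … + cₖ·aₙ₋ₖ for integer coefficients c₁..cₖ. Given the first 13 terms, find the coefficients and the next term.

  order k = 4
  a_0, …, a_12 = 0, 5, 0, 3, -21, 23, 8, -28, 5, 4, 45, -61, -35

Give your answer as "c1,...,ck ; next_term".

-2,-3,-3,-2 ; 110

  a_4 = -2·3 + -3·0 + -3·5 + -2·0 = -21
  a_5 = -2·-21 + -3·3 + -3·0 + -2·5 = 23
  a_6 = -2·23 + -3·-21 + -3·3 + -2·0 = 8
  a_7 = -2·8 + -3·23 + -3·-21 + -2·3 = -28
  a_8 = -2·-28 + -3·8 + -3·23 + -2·-21 = 5
  a_9 = -2·5 + -3·-28 + -3·8 + -2·23 = 4
  a_10 = -2·4 + -3·5 + -3·-28 + -2·8 = 45
  a_11 = -2·45 + -3·4 + -3·5 + -2·-28 = -61
  a_12 = -2·-61 + -3·45 + -3·4 + -2·5 = -35
  a_13 = -2·-35 + -3·-61 + -3·45 + -2·4 = 110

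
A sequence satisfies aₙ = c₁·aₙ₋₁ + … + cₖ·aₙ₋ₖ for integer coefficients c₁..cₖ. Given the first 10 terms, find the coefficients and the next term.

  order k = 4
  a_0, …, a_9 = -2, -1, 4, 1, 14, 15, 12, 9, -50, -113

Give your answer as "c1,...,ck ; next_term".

1,1,-1,-4 ; -220

  a_4 = 1·1 + 1·4 + -1·-1 + -4·-2 = 14
  a_5 = 1·14 + 1·1 + -1·4 + -4·-1 = 15
  a_6 = 1·15 + 1·14 + -1·1 + -4·4 = 12
  a_7 = 1·12 + 1·15 + -1·14 + -4·1 = 9
  a_8 = 1·9 + 1·12 + -1·15 + -4·14 = -50
  a_9 = 1·-50 + 1·9 + -1·12 + -4·15 = -113
  a_10 = 1·-113 + 1·-50 + -1·9 + -4·12 = -220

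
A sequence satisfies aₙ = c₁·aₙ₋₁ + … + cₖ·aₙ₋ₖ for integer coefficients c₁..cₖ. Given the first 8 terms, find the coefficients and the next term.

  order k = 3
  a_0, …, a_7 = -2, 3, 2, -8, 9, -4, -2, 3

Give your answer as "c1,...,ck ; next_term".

-2,-2,-1 ; 2

  a_3 = -2·2 + -2·3 + -1·-2 = -8
  a_4 = -2·-8 + -2·2 + -1·3 = 9
  a_5 = -2·9 + -2·-8 + -1·2 = -4
  a_6 = -2·-4 + -2·9 + -1·-8 = -2
  a_7 = -2·-2 + -2·-4 + -1·9 = 3
  a_8 = -2·3 + -2·-2 + -1·-4 = 2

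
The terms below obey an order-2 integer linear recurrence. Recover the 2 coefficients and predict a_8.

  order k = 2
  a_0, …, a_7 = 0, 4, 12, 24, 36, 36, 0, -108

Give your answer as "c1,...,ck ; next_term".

3,-3 ; -324

  a_2 = 3·4 + -3·0 = 12
  a_3 = 3·12 + -3·4 = 24
  a_4 = 3·24 + -3·12 = 36
  a_5 = 3·36 + -3·24 = 36
  a_6 = 3·36 + -3·36 = 0
  a_7 = 3·0 + -3·36 = -108
  a_8 = 3·-108 + -3·0 = -324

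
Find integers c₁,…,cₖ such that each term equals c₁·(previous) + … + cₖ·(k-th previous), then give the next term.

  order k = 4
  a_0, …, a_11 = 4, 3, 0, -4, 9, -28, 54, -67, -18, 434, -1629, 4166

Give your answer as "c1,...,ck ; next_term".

-3,-2,3,-3 ; -7884

  a_4 = -3·-4 + -2·0 + 3·3 + -3·4 = 9
  a_5 = -3·9 + -2·-4 + 3·0 + -3·3 = -28
  a_6 = -3·-28 + -2·9 + 3·-4 + -3·0 = 54
  a_7 = -3·54 + -2·-28 + 3·9 + -3·-4 = -67
  a_8 = -3·-67 + -2·54 + 3·-28 + -3·9 = -18
  a_9 = -3·-18 + -2·-67 + 3·54 + -3·-28 = 434
  a_10 = -3·434 + -2·-18 + 3·-67 + -3·54 = -1629
  a_11 = -3·-1629 + -2·434 + 3·-18 + -3·-67 = 4166
  a_12 = -3·4166 + -2·-1629 + 3·434 + -3·-18 = -7884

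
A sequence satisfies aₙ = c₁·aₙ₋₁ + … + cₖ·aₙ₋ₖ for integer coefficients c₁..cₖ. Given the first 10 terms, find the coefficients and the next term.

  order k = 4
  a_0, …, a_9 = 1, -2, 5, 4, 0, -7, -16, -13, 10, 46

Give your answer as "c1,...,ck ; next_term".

  a_4 = 1·4 + -1·5 + -1·-2 + -1·1 = 0
  a_5 = 1·0 + -1·4 + -1·5 + -1·-2 = -7
  a_6 = 1·-7 + -1·0 + -1·4 + -1·5 = -16
  a_7 = 1·-16 + -1·-7 + -1·0 + -1·4 = -13
  a_8 = 1·-13 + -1·-16 + -1·-7 + -1·0 = 10
  a_9 = 1·10 + -1·-13 + -1·-16 + -1·-7 = 46
  a_10 = 1·46 + -1·10 + -1·-13 + -1·-16 = 65

1,-1,-1,-1 ; 65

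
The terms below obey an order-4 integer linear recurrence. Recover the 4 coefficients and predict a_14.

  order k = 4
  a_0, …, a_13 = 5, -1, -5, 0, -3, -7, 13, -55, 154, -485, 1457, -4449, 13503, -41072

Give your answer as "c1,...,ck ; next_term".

  a_4 = -3·0 + 1·-5 + 3·-1 + 1·5 = -3
  a_5 = -3·-3 + 1·0 + 3·-5 + 1·-1 = -7
  a_6 = -3·-7 + 1·-3 + 3·0 + 1·-5 = 13
  a_7 = -3·13 + 1·-7 + 3·-3 + 1·0 = -55
  a_8 = -3·-55 + 1·13 + 3·-7 + 1·-3 = 154
  a_9 = -3·154 + 1·-55 + 3·13 + 1·-7 = -485
  a_10 = -3·-485 + 1·154 + 3·-55 + 1·13 = 1457
  a_11 = -3·1457 + 1·-485 + 3·154 + 1·-55 = -4449
  a_12 = -3·-4449 + 1·1457 + 3·-485 + 1·154 = 13503
  a_13 = -3·13503 + 1·-4449 + 3·1457 + 1·-485 = -41072
  a_14 = -3·-41072 + 1·13503 + 3·-4449 + 1·1457 = 124829

-3,1,3,1 ; 124829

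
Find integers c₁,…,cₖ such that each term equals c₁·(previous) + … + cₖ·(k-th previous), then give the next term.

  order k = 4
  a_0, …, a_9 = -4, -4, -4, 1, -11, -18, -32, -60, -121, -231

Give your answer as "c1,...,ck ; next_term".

1,1,1,1 ; -444

  a_4 = 1·1 + 1·-4 + 1·-4 + 1·-4 = -11
  a_5 = 1·-11 + 1·1 + 1·-4 + 1·-4 = -18
  a_6 = 1·-18 + 1·-11 + 1·1 + 1·-4 = -32
  a_7 = 1·-32 + 1·-18 + 1·-11 + 1·1 = -60
  a_8 = 1·-60 + 1·-32 + 1·-18 + 1·-11 = -121
  a_9 = 1·-121 + 1·-60 + 1·-32 + 1·-18 = -231
  a_10 = 1·-231 + 1·-121 + 1·-60 + 1·-32 = -444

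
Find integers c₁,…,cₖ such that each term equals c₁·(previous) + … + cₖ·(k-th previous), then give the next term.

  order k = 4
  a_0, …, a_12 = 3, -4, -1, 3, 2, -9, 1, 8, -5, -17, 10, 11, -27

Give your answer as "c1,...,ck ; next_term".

0,0,1,2 ; -24

  a_4 = 0·3 + 0·-1 + 1·-4 + 2·3 = 2
  a_5 = 0·2 + 0·3 + 1·-1 + 2·-4 = -9
  a_6 = 0·-9 + 0·2 + 1·3 + 2·-1 = 1
  a_7 = 0·1 + 0·-9 + 1·2 + 2·3 = 8
  a_8 = 0·8 + 0·1 + 1·-9 + 2·2 = -5
  a_9 = 0·-5 + 0·8 + 1·1 + 2·-9 = -17
  a_10 = 0·-17 + 0·-5 + 1·8 + 2·1 = 10
  a_11 = 0·10 + 0·-17 + 1·-5 + 2·8 = 11
  a_12 = 0·11 + 0·10 + 1·-17 + 2·-5 = -27
  a_13 = 0·-27 + 0·11 + 1·10 + 2·-17 = -24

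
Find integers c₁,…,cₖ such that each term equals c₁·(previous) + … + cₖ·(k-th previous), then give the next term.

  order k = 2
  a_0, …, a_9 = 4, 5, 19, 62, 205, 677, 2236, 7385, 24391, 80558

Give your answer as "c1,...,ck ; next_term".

  a_2 = 3·5 + 1·4 = 19
  a_3 = 3·19 + 1·5 = 62
  a_4 = 3·62 + 1·19 = 205
  a_5 = 3·205 + 1·62 = 677
  a_6 = 3·677 + 1·205 = 2236
  a_7 = 3·2236 + 1·677 = 7385
  a_8 = 3·7385 + 1·2236 = 24391
  a_9 = 3·24391 + 1·7385 = 80558
  a_10 = 3·80558 + 1·24391 = 266065

3,1 ; 266065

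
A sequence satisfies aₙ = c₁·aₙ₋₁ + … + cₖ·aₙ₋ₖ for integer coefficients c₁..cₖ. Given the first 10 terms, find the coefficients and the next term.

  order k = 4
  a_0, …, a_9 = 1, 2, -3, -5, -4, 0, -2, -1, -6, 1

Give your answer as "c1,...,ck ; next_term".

0,1,-1,1 ; -7

  a_4 = 0·-5 + 1·-3 + -1·2 + 1·1 = -4
  a_5 = 0·-4 + 1·-5 + -1·-3 + 1·2 = 0
  a_6 = 0·0 + 1·-4 + -1·-5 + 1·-3 = -2
  a_7 = 0·-2 + 1·0 + -1·-4 + 1·-5 = -1
  a_8 = 0·-1 + 1·-2 + -1·0 + 1·-4 = -6
  a_9 = 0·-6 + 1·-1 + -1·-2 + 1·0 = 1
  a_10 = 0·1 + 1·-6 + -1·-1 + 1·-2 = -7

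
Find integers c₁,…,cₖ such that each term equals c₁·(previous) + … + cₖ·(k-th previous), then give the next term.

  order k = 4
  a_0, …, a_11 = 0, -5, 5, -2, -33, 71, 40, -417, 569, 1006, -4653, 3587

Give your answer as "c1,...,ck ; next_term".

  a_4 = -1·-2 + -4·5 + 3·-5 + -3·0 = -33
  a_5 = -1·-33 + -4·-2 + 3·5 + -3·-5 = 71
  a_6 = -1·71 + -4·-33 + 3·-2 + -3·5 = 40
  a_7 = -1·40 + -4·71 + 3·-33 + -3·-2 = -417
  a_8 = -1·-417 + -4·40 + 3·71 + -3·-33 = 569
  a_9 = -1·569 + -4·-417 + 3·40 + -3·71 = 1006
  a_10 = -1·1006 + -4·569 + 3·-417 + -3·40 = -4653
  a_11 = -1·-4653 + -4·1006 + 3·569 + -3·-417 = 3587
  a_12 = -1·3587 + -4·-4653 + 3·1006 + -3·569 = 16336

-1,-4,3,-3 ; 16336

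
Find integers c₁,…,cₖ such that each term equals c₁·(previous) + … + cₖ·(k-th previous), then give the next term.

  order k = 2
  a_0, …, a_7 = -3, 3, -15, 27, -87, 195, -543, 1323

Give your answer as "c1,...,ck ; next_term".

-1,4 ; -3495

  a_2 = -1·3 + 4·-3 = -15
  a_3 = -1·-15 + 4·3 = 27
  a_4 = -1·27 + 4·-15 = -87
  a_5 = -1·-87 + 4·27 = 195
  a_6 = -1·195 + 4·-87 = -543
  a_7 = -1·-543 + 4·195 = 1323
  a_8 = -1·1323 + 4·-543 = -3495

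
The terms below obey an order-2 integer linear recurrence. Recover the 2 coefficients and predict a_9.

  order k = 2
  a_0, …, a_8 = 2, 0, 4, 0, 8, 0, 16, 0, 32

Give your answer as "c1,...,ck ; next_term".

0,2 ; 0

  a_2 = 0·0 + 2·2 = 4
  a_3 = 0·4 + 2·0 = 0
  a_4 = 0·0 + 2·4 = 8
  a_5 = 0·8 + 2·0 = 0
  a_6 = 0·0 + 2·8 = 16
  a_7 = 0·16 + 2·0 = 0
  a_8 = 0·0 + 2·16 = 32
  a_9 = 0·32 + 2·0 = 0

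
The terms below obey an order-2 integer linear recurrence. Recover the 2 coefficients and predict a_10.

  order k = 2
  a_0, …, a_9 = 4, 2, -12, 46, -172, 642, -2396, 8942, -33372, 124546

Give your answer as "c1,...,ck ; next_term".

  a_2 = -4·2 + -1·4 = -12
  a_3 = -4·-12 + -1·2 = 46
  a_4 = -4·46 + -1·-12 = -172
  a_5 = -4·-172 + -1·46 = 642
  a_6 = -4·642 + -1·-172 = -2396
  a_7 = -4·-2396 + -1·642 = 8942
  a_8 = -4·8942 + -1·-2396 = -33372
  a_9 = -4·-33372 + -1·8942 = 124546
  a_10 = -4·124546 + -1·-33372 = -464812

-4,-1 ; -464812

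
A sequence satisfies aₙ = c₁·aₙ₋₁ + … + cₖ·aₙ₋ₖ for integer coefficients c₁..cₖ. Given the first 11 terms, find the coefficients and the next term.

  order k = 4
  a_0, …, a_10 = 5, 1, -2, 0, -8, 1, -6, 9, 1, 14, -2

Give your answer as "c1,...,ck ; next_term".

0,1,-1,-1 ; 4

  a_4 = 0·0 + 1·-2 + -1·1 + -1·5 = -8
  a_5 = 0·-8 + 1·0 + -1·-2 + -1·1 = 1
  a_6 = 0·1 + 1·-8 + -1·0 + -1·-2 = -6
  a_7 = 0·-6 + 1·1 + -1·-8 + -1·0 = 9
  a_8 = 0·9 + 1·-6 + -1·1 + -1·-8 = 1
  a_9 = 0·1 + 1·9 + -1·-6 + -1·1 = 14
  a_10 = 0·14 + 1·1 + -1·9 + -1·-6 = -2
  a_11 = 0·-2 + 1·14 + -1·1 + -1·9 = 4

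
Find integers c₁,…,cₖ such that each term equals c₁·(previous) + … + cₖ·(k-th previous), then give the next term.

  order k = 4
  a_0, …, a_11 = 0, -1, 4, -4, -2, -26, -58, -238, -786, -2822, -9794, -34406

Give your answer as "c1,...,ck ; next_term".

  a_4 = 3·-4 + 2·4 + -2·-1 + 4·0 = -2
  a_5 = 3·-2 + 2·-4 + -2·4 + 4·-1 = -26
  a_6 = 3·-26 + 2·-2 + -2·-4 + 4·4 = -58
  a_7 = 3·-58 + 2·-26 + -2·-2 + 4·-4 = -238
  a_8 = 3·-238 + 2·-58 + -2·-26 + 4·-2 = -786
  a_9 = 3·-786 + 2·-238 + -2·-58 + 4·-26 = -2822
  a_10 = 3·-2822 + 2·-786 + -2·-238 + 4·-58 = -9794
  a_11 = 3·-9794 + 2·-2822 + -2·-786 + 4·-238 = -34406
  a_12 = 3·-34406 + 2·-9794 + -2·-2822 + 4·-786 = -120306

3,2,-2,4 ; -120306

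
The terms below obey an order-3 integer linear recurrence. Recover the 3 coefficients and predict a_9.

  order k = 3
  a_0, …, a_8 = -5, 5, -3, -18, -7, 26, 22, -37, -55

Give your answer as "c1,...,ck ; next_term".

  a_3 = 1·-3 + -2·5 + 1·-5 = -18
  a_4 = 1·-18 + -2·-3 + 1·5 = -7
  a_5 = 1·-7 + -2·-18 + 1·-3 = 26
  a_6 = 1·26 + -2·-7 + 1·-18 = 22
  a_7 = 1·22 + -2·26 + 1·-7 = -37
  a_8 = 1·-37 + -2·22 + 1·26 = -55
  a_9 = 1·-55 + -2·-37 + 1·22 = 41

1,-2,1 ; 41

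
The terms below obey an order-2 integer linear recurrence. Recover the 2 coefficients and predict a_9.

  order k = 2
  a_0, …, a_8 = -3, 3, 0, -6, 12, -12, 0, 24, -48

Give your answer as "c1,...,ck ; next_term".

  a_2 = -2·3 + -2·-3 = 0
  a_3 = -2·0 + -2·3 = -6
  a_4 = -2·-6 + -2·0 = 12
  a_5 = -2·12 + -2·-6 = -12
  a_6 = -2·-12 + -2·12 = 0
  a_7 = -2·0 + -2·-12 = 24
  a_8 = -2·24 + -2·0 = -48
  a_9 = -2·-48 + -2·24 = 48

-2,-2 ; 48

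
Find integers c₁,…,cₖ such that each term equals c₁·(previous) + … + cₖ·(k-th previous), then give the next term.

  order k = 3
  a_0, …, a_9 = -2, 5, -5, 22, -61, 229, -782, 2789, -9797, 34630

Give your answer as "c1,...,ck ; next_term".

-3,3,4 ; -122125

  a_3 = -3·-5 + 3·5 + 4·-2 = 22
  a_4 = -3·22 + 3·-5 + 4·5 = -61
  a_5 = -3·-61 + 3·22 + 4·-5 = 229
  a_6 = -3·229 + 3·-61 + 4·22 = -782
  a_7 = -3·-782 + 3·229 + 4·-61 = 2789
  a_8 = -3·2789 + 3·-782 + 4·229 = -9797
  a_9 = -3·-9797 + 3·2789 + 4·-782 = 34630
  a_10 = -3·34630 + 3·-9797 + 4·2789 = -122125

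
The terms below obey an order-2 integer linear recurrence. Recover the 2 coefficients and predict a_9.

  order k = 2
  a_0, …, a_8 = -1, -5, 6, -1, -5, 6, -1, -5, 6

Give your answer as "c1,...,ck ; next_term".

  a_2 = -1·-5 + -1·-1 = 6
  a_3 = -1·6 + -1·-5 = -1
  a_4 = -1·-1 + -1·6 = -5
  a_5 = -1·-5 + -1·-1 = 6
  a_6 = -1·6 + -1·-5 = -1
  a_7 = -1·-1 + -1·6 = -5
  a_8 = -1·-5 + -1·-1 = 6
  a_9 = -1·6 + -1·-5 = -1

-1,-1 ; -1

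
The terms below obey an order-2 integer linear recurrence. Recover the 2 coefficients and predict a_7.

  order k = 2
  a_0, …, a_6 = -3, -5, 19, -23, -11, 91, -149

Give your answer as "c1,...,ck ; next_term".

  a_2 = -2·-5 + -3·-3 = 19
  a_3 = -2·19 + -3·-5 = -23
  a_4 = -2·-23 + -3·19 = -11
  a_5 = -2·-11 + -3·-23 = 91
  a_6 = -2·91 + -3·-11 = -149
  a_7 = -2·-149 + -3·91 = 25

-2,-3 ; 25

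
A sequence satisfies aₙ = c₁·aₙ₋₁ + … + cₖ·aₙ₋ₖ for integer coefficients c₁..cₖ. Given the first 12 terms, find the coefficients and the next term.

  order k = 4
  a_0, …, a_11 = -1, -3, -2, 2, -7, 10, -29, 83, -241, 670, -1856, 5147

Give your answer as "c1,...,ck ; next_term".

-3,-1,0,3 ; -14308

  a_4 = -3·2 + -1·-2 + 0·-3 + 3·-1 = -7
  a_5 = -3·-7 + -1·2 + 0·-2 + 3·-3 = 10
  a_6 = -3·10 + -1·-7 + 0·2 + 3·-2 = -29
  a_7 = -3·-29 + -1·10 + 0·-7 + 3·2 = 83
  a_8 = -3·83 + -1·-29 + 0·10 + 3·-7 = -241
  a_9 = -3·-241 + -1·83 + 0·-29 + 3·10 = 670
  a_10 = -3·670 + -1·-241 + 0·83 + 3·-29 = -1856
  a_11 = -3·-1856 + -1·670 + 0·-241 + 3·83 = 5147
  a_12 = -3·5147 + -1·-1856 + 0·670 + 3·-241 = -14308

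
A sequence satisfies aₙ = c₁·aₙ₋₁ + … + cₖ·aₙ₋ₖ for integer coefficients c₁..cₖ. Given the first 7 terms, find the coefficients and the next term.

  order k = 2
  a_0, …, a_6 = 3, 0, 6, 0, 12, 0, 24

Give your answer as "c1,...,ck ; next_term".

0,2 ; 0

  a_2 = 0·0 + 2·3 = 6
  a_3 = 0·6 + 2·0 = 0
  a_4 = 0·0 + 2·6 = 12
  a_5 = 0·12 + 2·0 = 0
  a_6 = 0·0 + 2·12 = 24
  a_7 = 0·24 + 2·0 = 0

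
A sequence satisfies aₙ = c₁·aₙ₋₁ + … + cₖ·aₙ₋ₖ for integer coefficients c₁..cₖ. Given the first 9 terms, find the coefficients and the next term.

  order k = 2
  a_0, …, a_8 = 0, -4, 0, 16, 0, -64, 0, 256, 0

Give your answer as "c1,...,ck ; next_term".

  a_2 = 0·-4 + -4·0 = 0
  a_3 = 0·0 + -4·-4 = 16
  a_4 = 0·16 + -4·0 = 0
  a_5 = 0·0 + -4·16 = -64
  a_6 = 0·-64 + -4·0 = 0
  a_7 = 0·0 + -4·-64 = 256
  a_8 = 0·256 + -4·0 = 0
  a_9 = 0·0 + -4·256 = -1024

0,-4 ; -1024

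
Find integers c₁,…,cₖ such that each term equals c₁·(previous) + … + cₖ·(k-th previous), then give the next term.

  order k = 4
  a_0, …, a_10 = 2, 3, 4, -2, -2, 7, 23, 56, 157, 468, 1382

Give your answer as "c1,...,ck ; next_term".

3,-1,2,1 ; 4048

  a_4 = 3·-2 + -1·4 + 2·3 + 1·2 = -2
  a_5 = 3·-2 + -1·-2 + 2·4 + 1·3 = 7
  a_6 = 3·7 + -1·-2 + 2·-2 + 1·4 = 23
  a_7 = 3·23 + -1·7 + 2·-2 + 1·-2 = 56
  a_8 = 3·56 + -1·23 + 2·7 + 1·-2 = 157
  a_9 = 3·157 + -1·56 + 2·23 + 1·7 = 468
  a_10 = 3·468 + -1·157 + 2·56 + 1·23 = 1382
  a_11 = 3·1382 + -1·468 + 2·157 + 1·56 = 4048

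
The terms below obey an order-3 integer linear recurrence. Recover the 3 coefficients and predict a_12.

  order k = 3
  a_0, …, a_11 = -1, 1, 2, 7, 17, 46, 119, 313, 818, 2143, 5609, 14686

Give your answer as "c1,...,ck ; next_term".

2,2,-1 ; 38447

  a_3 = 2·2 + 2·1 + -1·-1 = 7
  a_4 = 2·7 + 2·2 + -1·1 = 17
  a_5 = 2·17 + 2·7 + -1·2 = 46
  a_6 = 2·46 + 2·17 + -1·7 = 119
  a_7 = 2·119 + 2·46 + -1·17 = 313
  a_8 = 2·313 + 2·119 + -1·46 = 818
  a_9 = 2·818 + 2·313 + -1·119 = 2143
  a_10 = 2·2143 + 2·818 + -1·313 = 5609
  a_11 = 2·5609 + 2·2143 + -1·818 = 14686
  a_12 = 2·14686 + 2·5609 + -1·2143 = 38447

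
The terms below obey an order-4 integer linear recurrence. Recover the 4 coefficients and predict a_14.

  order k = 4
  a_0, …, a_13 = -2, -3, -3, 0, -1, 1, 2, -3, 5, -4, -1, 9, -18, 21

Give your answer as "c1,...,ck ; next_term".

  a_4 = -1·0 + 0·-3 + 1·-3 + -1·-2 = -1
  a_5 = -1·-1 + 0·0 + 1·-3 + -1·-3 = 1
  a_6 = -1·1 + 0·-1 + 1·0 + -1·-3 = 2
  a_7 = -1·2 + 0·1 + 1·-1 + -1·0 = -3
  a_8 = -1·-3 + 0·2 + 1·1 + -1·-1 = 5
  a_9 = -1·5 + 0·-3 + 1·2 + -1·1 = -4
  a_10 = -1·-4 + 0·5 + 1·-3 + -1·2 = -1
  a_11 = -1·-1 + 0·-4 + 1·5 + -1·-3 = 9
  a_12 = -1·9 + 0·-1 + 1·-4 + -1·5 = -18
  a_13 = -1·-18 + 0·9 + 1·-1 + -1·-4 = 21
  a_14 = -1·21 + 0·-18 + 1·9 + -1·-1 = -11

-1,0,1,-1 ; -11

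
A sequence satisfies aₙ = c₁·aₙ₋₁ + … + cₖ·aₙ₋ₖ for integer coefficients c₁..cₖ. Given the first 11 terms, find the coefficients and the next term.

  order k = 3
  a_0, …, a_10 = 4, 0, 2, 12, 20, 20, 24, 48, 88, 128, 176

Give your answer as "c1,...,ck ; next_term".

2,-2,2 ; 272

  a_3 = 2·2 + -2·0 + 2·4 = 12
  a_4 = 2·12 + -2·2 + 2·0 = 20
  a_5 = 2·20 + -2·12 + 2·2 = 20
  a_6 = 2·20 + -2·20 + 2·12 = 24
  a_7 = 2·24 + -2·20 + 2·20 = 48
  a_8 = 2·48 + -2·24 + 2·20 = 88
  a_9 = 2·88 + -2·48 + 2·24 = 128
  a_10 = 2·128 + -2·88 + 2·48 = 176
  a_11 = 2·176 + -2·128 + 2·88 = 272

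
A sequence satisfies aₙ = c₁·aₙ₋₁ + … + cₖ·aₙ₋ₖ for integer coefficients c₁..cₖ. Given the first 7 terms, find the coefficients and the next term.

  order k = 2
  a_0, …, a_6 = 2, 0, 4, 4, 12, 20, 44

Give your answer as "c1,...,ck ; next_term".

1,2 ; 84

  a_2 = 1·0 + 2·2 = 4
  a_3 = 1·4 + 2·0 = 4
  a_4 = 1·4 + 2·4 = 12
  a_5 = 1·12 + 2·4 = 20
  a_6 = 1·20 + 2·12 = 44
  a_7 = 1·44 + 2·20 = 84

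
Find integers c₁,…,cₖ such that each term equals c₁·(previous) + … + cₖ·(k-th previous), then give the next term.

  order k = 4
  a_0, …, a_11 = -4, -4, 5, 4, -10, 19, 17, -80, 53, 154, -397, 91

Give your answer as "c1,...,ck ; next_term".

0,-2,3,-3 ; 1097

  a_4 = 0·4 + -2·5 + 3·-4 + -3·-4 = -10
  a_5 = 0·-10 + -2·4 + 3·5 + -3·-4 = 19
  a_6 = 0·19 + -2·-10 + 3·4 + -3·5 = 17
  a_7 = 0·17 + -2·19 + 3·-10 + -3·4 = -80
  a_8 = 0·-80 + -2·17 + 3·19 + -3·-10 = 53
  a_9 = 0·53 + -2·-80 + 3·17 + -3·19 = 154
  a_10 = 0·154 + -2·53 + 3·-80 + -3·17 = -397
  a_11 = 0·-397 + -2·154 + 3·53 + -3·-80 = 91
  a_12 = 0·91 + -2·-397 + 3·154 + -3·53 = 1097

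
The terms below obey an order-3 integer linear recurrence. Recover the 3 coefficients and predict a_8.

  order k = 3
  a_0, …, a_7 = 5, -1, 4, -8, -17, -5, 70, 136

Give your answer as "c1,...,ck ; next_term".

1,-3,-3 ; -59

  a_3 = 1·4 + -3·-1 + -3·5 = -8
  a_4 = 1·-8 + -3·4 + -3·-1 = -17
  a_5 = 1·-17 + -3·-8 + -3·4 = -5
  a_6 = 1·-5 + -3·-17 + -3·-8 = 70
  a_7 = 1·70 + -3·-5 + -3·-17 = 136
  a_8 = 1·136 + -3·70 + -3·-5 = -59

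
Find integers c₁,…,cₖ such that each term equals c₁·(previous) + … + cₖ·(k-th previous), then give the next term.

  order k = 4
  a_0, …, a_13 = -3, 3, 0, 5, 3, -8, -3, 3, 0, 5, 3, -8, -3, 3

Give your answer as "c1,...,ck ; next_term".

  a_4 = 0·5 + -1·0 + 0·3 + -1·-3 = 3
  a_5 = 0·3 + -1·5 + 0·0 + -1·3 = -8
  a_6 = 0·-8 + -1·3 + 0·5 + -1·0 = -3
  a_7 = 0·-3 + -1·-8 + 0·3 + -1·5 = 3
  a_8 = 0·3 + -1·-3 + 0·-8 + -1·3 = 0
  a_9 = 0·0 + -1·3 + 0·-3 + -1·-8 = 5
  a_10 = 0·5 + -1·0 + 0·3 + -1·-3 = 3
  a_11 = 0·3 + -1·5 + 0·0 + -1·3 = -8
  a_12 = 0·-8 + -1·3 + 0·5 + -1·0 = -3
  a_13 = 0·-3 + -1·-8 + 0·3 + -1·5 = 3
  a_14 = 0·3 + -1·-3 + 0·-8 + -1·3 = 0

0,-1,0,-1 ; 0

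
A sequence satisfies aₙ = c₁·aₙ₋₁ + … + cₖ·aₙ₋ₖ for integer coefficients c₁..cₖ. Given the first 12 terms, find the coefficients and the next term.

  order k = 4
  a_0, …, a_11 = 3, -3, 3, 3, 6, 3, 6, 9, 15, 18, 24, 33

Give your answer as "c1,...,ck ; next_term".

  a_4 = 1·3 + 0·3 + 0·-3 + 1·3 = 6
  a_5 = 1·6 + 0·3 + 0·3 + 1·-3 = 3
  a_6 = 1·3 + 0·6 + 0·3 + 1·3 = 6
  a_7 = 1·6 + 0·3 + 0·6 + 1·3 = 9
  a_8 = 1·9 + 0·6 + 0·3 + 1·6 = 15
  a_9 = 1·15 + 0·9 + 0·6 + 1·3 = 18
  a_10 = 1·18 + 0·15 + 0·9 + 1·6 = 24
  a_11 = 1·24 + 0·18 + 0·15 + 1·9 = 33
  a_12 = 1·33 + 0·24 + 0·18 + 1·15 = 48

1,0,0,1 ; 48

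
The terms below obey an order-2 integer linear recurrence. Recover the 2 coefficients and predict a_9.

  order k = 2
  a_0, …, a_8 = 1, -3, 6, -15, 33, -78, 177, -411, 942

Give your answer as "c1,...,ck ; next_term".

  a_2 = -1·-3 + 3·1 = 6
  a_3 = -1·6 + 3·-3 = -15
  a_4 = -1·-15 + 3·6 = 33
  a_5 = -1·33 + 3·-15 = -78
  a_6 = -1·-78 + 3·33 = 177
  a_7 = -1·177 + 3·-78 = -411
  a_8 = -1·-411 + 3·177 = 942
  a_9 = -1·942 + 3·-411 = -2175

-1,3 ; -2175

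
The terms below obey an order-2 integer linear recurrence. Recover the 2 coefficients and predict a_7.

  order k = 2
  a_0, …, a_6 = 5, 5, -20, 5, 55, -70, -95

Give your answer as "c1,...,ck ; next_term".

  a_2 = -1·5 + -3·5 = -20
  a_3 = -1·-20 + -3·5 = 5
  a_4 = -1·5 + -3·-20 = 55
  a_5 = -1·55 + -3·5 = -70
  a_6 = -1·-70 + -3·55 = -95
  a_7 = -1·-95 + -3·-70 = 305

-1,-3 ; 305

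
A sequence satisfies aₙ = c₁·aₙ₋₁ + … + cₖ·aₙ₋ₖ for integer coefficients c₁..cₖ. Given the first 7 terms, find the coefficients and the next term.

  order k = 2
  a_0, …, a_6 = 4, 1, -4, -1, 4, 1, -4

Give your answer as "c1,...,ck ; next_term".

  a_2 = 0·1 + -1·4 = -4
  a_3 = 0·-4 + -1·1 = -1
  a_4 = 0·-1 + -1·-4 = 4
  a_5 = 0·4 + -1·-1 = 1
  a_6 = 0·1 + -1·4 = -4
  a_7 = 0·-4 + -1·1 = -1

0,-1 ; -1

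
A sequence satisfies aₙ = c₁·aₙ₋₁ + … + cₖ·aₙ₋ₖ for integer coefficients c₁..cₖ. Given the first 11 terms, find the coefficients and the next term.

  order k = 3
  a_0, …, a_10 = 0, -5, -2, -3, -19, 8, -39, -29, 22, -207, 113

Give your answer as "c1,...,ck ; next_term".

-1,1,4 ; -232

  a_3 = -1·-2 + 1·-5 + 4·0 = -3
  a_4 = -1·-3 + 1·-2 + 4·-5 = -19
  a_5 = -1·-19 + 1·-3 + 4·-2 = 8
  a_6 = -1·8 + 1·-19 + 4·-3 = -39
  a_7 = -1·-39 + 1·8 + 4·-19 = -29
  a_8 = -1·-29 + 1·-39 + 4·8 = 22
  a_9 = -1·22 + 1·-29 + 4·-39 = -207
  a_10 = -1·-207 + 1·22 + 4·-29 = 113
  a_11 = -1·113 + 1·-207 + 4·22 = -232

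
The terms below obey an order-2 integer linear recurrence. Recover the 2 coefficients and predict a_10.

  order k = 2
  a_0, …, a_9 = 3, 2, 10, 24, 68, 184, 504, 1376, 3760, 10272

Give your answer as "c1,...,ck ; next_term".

  a_2 = 2·2 + 2·3 = 10
  a_3 = 2·10 + 2·2 = 24
  a_4 = 2·24 + 2·10 = 68
  a_5 = 2·68 + 2·24 = 184
  a_6 = 2·184 + 2·68 = 504
  a_7 = 2·504 + 2·184 = 1376
  a_8 = 2·1376 + 2·504 = 3760
  a_9 = 2·3760 + 2·1376 = 10272
  a_10 = 2·10272 + 2·3760 = 28064

2,2 ; 28064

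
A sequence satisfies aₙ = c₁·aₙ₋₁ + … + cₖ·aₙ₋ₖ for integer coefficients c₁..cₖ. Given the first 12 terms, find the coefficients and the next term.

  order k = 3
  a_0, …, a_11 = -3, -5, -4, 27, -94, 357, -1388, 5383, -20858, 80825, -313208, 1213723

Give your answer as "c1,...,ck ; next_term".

-4,-1,-2 ; -4703334

  a_3 = -4·-4 + -1·-5 + -2·-3 = 27
  a_4 = -4·27 + -1·-4 + -2·-5 = -94
  a_5 = -4·-94 + -1·27 + -2·-4 = 357
  a_6 = -4·357 + -1·-94 + -2·27 = -1388
  a_7 = -4·-1388 + -1·357 + -2·-94 = 5383
  a_8 = -4·5383 + -1·-1388 + -2·357 = -20858
  a_9 = -4·-20858 + -1·5383 + -2·-1388 = 80825
  a_10 = -4·80825 + -1·-20858 + -2·5383 = -313208
  a_11 = -4·-313208 + -1·80825 + -2·-20858 = 1213723
  a_12 = -4·1213723 + -1·-313208 + -2·80825 = -4703334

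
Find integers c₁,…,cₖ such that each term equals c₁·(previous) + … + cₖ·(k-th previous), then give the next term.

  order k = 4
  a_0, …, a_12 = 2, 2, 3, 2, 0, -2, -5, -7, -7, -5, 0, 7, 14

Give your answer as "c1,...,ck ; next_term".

  a_4 = 1·2 + 0·3 + 0·2 + -1·2 = 0
  a_5 = 1·0 + 0·2 + 0·3 + -1·2 = -2
  a_6 = 1·-2 + 0·0 + 0·2 + -1·3 = -5
  a_7 = 1·-5 + 0·-2 + 0·0 + -1·2 = -7
  a_8 = 1·-7 + 0·-5 + 0·-2 + -1·0 = -7
  a_9 = 1·-7 + 0·-7 + 0·-5 + -1·-2 = -5
  a_10 = 1·-5 + 0·-7 + 0·-7 + -1·-5 = 0
  a_11 = 1·0 + 0·-5 + 0·-7 + -1·-7 = 7
  a_12 = 1·7 + 0·0 + 0·-5 + -1·-7 = 14
  a_13 = 1·14 + 0·7 + 0·0 + -1·-5 = 19

1,0,0,-1 ; 19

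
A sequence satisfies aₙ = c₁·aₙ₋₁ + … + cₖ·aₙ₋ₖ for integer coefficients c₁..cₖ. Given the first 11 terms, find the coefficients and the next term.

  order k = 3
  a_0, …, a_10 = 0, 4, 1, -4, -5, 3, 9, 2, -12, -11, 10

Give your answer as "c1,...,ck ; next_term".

  a_3 = 0·1 + -1·4 + -1·0 = -4
  a_4 = 0·-4 + -1·1 + -1·4 = -5
  a_5 = 0·-5 + -1·-4 + -1·1 = 3
  a_6 = 0·3 + -1·-5 + -1·-4 = 9
  a_7 = 0·9 + -1·3 + -1·-5 = 2
  a_8 = 0·2 + -1·9 + -1·3 = -12
  a_9 = 0·-12 + -1·2 + -1·9 = -11
  a_10 = 0·-11 + -1·-12 + -1·2 = 10
  a_11 = 0·10 + -1·-11 + -1·-12 = 23

0,-1,-1 ; 23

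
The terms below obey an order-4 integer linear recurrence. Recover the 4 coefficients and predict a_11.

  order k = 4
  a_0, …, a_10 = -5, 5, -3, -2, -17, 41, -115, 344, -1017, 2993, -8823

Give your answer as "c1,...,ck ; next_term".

-2,2,-2,1 ; 26010

  a_4 = -2·-2 + 2·-3 + -2·5 + 1·-5 = -17
  a_5 = -2·-17 + 2·-2 + -2·-3 + 1·5 = 41
  a_6 = -2·41 + 2·-17 + -2·-2 + 1·-3 = -115
  a_7 = -2·-115 + 2·41 + -2·-17 + 1·-2 = 344
  a_8 = -2·344 + 2·-115 + -2·41 + 1·-17 = -1017
  a_9 = -2·-1017 + 2·344 + -2·-115 + 1·41 = 2993
  a_10 = -2·2993 + 2·-1017 + -2·344 + 1·-115 = -8823
  a_11 = -2·-8823 + 2·2993 + -2·-1017 + 1·344 = 26010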